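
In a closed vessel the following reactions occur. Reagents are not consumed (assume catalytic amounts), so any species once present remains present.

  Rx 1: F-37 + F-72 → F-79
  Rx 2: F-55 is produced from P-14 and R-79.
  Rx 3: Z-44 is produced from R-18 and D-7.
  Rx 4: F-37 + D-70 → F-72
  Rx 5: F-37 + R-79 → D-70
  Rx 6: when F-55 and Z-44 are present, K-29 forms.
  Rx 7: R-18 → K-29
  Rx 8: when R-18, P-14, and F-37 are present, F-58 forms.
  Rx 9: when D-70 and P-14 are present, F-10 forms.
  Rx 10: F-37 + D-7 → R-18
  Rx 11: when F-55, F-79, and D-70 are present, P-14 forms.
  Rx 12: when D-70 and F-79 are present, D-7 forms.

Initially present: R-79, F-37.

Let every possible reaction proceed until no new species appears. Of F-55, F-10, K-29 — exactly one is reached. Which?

F-37 and R-79 present → D-70 forms (Rx 5).
F-37 and D-70 present → F-72 forms (Rx 4).
F-37 and F-72 present → F-79 forms (Rx 1).
D-70 and F-79 present → D-7 forms (Rx 12).
F-37 and D-7 present → R-18 forms (Rx 10).
R-18 present → K-29 forms (Rx 7).
F-55 would need P-14 and R-79 (Rx 2), but P-14 never forms. F-10 would need D-70 and P-14 (Rx 9), but P-14 never forms.

K-29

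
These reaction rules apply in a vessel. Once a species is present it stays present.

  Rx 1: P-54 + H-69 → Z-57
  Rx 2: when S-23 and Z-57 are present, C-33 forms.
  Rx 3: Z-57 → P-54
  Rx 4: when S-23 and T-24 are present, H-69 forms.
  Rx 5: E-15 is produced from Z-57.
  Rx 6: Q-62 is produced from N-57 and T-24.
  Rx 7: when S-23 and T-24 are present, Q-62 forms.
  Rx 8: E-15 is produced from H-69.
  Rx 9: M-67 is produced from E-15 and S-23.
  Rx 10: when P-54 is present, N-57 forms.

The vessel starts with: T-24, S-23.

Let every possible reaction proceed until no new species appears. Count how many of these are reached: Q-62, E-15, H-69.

S-23 and T-24 present → H-69 forms (Rx 4).
S-23 and T-24 present → Q-62 forms (Rx 7).
H-69 present → E-15 forms (Rx 8).
Q-62: reached.
E-15: reached.
H-69: reached.
All 3 are reached.

3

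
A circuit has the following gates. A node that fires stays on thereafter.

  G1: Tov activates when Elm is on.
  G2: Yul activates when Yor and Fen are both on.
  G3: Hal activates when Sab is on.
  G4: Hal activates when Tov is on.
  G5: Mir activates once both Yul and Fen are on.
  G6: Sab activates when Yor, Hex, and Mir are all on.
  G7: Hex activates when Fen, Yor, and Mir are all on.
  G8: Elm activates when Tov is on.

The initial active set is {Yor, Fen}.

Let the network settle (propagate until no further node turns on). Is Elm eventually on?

No

Elm would need Tov (G8), but Tov never turns on.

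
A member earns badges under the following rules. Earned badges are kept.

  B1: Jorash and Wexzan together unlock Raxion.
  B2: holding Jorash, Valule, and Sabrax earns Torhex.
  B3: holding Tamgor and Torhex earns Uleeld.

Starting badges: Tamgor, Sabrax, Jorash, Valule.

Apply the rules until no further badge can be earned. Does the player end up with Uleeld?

Yes

With Jorash, Valule, and Sabrax, Torhex is earned (B2).
With Tamgor and Torhex, Uleeld is earned (B3).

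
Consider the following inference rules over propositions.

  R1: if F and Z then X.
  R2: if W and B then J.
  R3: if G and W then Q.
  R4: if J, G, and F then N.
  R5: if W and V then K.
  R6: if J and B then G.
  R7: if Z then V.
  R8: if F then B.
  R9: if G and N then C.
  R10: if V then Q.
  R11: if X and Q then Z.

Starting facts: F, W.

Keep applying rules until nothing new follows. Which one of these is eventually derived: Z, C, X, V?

C

From F, R8 gives B.
W and B hold, so J follows (R2).
From J and B, R6 gives G.
From J, G, and F, R4 gives N.
G and N hold, so C follows (R9).
Z would need X and Q (R11), but X is never established. X would need F and Z (R1), but Z is never established. V would need Z (R7), but Z is never established.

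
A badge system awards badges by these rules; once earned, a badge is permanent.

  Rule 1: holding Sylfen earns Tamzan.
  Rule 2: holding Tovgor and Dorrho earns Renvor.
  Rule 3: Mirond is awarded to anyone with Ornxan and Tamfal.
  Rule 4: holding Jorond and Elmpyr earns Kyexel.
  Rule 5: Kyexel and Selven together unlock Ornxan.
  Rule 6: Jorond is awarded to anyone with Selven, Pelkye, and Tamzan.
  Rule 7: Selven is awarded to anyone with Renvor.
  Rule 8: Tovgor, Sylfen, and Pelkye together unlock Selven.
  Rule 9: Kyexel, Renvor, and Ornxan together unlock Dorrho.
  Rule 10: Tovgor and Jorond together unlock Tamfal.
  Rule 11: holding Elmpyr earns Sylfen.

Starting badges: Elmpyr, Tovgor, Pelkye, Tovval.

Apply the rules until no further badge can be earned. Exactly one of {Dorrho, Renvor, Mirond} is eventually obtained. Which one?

Mirond

With Elmpyr, Sylfen is earned (Rule 11).
With Tovgor, Sylfen, and Pelkye, Selven is earned (Rule 8).
With Sylfen, Tamzan is earned (Rule 1).
With Selven, Pelkye, and Tamzan, Jorond is earned (Rule 6).
With Jorond and Elmpyr, Kyexel is earned (Rule 4).
With Tovgor and Jorond, Tamfal is earned (Rule 10).
With Kyexel and Selven, Ornxan is earned (Rule 5).
With Ornxan and Tamfal, Mirond is earned (Rule 3).
Renvor would need Tovgor and Dorrho (Rule 2), but Dorrho is never earned. Dorrho would need Kyexel, Renvor, and Ornxan (Rule 9), but Renvor is never earned.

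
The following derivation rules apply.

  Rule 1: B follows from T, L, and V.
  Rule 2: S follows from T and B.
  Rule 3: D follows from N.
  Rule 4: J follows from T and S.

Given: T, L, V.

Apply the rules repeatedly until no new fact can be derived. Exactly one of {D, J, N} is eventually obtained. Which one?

J

From T, L, and V, Rule 1 gives B.
From T and B, Rule 2 gives S.
From T and S, Rule 4 gives J.
No rule produces N, and it is not given. D would need N (Rule 3), but N is never established.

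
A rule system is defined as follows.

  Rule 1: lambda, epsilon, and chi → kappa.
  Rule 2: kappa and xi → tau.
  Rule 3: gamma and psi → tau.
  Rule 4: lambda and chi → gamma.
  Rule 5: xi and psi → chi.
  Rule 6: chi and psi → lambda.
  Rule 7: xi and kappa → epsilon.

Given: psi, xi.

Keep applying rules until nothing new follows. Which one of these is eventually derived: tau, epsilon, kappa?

tau

xi and psi hold, so chi follows (Rule 5).
chi and psi hold, so lambda follows (Rule 6).
From lambda and chi, Rule 4 gives gamma.
From gamma and psi, Rule 3 gives tau.
kappa would need lambda, epsilon, and chi (Rule 1), but epsilon is never established. epsilon would need xi and kappa (Rule 7), but kappa is never established.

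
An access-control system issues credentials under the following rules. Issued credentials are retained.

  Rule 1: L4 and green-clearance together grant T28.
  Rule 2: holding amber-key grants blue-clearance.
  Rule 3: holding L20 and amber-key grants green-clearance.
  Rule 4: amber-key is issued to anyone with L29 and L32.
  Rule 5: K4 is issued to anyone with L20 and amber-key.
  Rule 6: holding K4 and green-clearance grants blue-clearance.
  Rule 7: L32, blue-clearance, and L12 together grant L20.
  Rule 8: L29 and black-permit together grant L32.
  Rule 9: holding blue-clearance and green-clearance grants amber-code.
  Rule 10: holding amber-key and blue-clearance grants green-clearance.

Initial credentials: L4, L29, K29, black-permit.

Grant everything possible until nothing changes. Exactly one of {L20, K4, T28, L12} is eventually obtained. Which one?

T28

Holding L29 and black-permit grants L32 (Rule 8).
Holding L29 and L32 grants amber-key (Rule 4).
Holding amber-key grants blue-clearance (Rule 2).
Holding amber-key and blue-clearance grants green-clearance (Rule 10).
Holding L4 and green-clearance grants T28 (Rule 1).
L20 would need L32, blue-clearance, and L12 (Rule 7), but L12 is never granted. No rule produces L12, and it is not given. K4 would need L20 and amber-key (Rule 5), but L20 is never granted.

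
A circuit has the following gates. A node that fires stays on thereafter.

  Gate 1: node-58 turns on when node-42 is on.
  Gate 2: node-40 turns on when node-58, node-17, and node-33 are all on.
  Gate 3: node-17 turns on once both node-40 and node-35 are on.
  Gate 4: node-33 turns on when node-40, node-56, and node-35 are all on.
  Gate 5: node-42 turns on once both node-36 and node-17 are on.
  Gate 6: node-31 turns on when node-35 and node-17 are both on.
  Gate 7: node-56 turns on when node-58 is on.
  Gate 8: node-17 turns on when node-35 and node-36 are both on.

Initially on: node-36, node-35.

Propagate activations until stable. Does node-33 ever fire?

No

node-33 would need node-40, node-56, and node-35 (Gate 4), but node-40 never turns on.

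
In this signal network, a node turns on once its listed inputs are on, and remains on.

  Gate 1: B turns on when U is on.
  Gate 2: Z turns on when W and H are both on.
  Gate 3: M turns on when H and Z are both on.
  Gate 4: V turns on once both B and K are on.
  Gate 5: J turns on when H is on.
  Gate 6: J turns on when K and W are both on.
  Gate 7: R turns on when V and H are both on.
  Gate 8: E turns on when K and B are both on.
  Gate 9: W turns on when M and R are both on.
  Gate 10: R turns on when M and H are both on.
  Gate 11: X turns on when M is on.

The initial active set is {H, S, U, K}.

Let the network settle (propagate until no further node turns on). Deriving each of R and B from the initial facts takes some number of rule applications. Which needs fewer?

B

B: Gate 1: U on → B on. [1 rule application]
R: U is on, so B turns on (Gate 1). B and K are on, so V turns on (Gate 4). Gate 7: V and H on → R on. [3 rule applications]
B needs fewer.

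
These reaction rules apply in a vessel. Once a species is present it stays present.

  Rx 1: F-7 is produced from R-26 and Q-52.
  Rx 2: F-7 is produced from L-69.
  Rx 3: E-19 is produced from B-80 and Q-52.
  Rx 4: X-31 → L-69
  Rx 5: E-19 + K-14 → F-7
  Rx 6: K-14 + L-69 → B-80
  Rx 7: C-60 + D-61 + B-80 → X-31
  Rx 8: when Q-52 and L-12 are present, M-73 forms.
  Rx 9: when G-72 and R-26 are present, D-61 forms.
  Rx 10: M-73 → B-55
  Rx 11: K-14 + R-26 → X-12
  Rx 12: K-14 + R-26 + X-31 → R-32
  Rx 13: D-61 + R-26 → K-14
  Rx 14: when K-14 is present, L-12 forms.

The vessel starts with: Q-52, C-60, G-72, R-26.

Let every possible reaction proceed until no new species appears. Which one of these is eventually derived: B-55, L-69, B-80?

B-55

G-72 and R-26 present → D-61 forms (Rx 9).
D-61 and R-26 present → K-14 forms (Rx 13).
K-14 present → L-12 forms (Rx 14).
Q-52 and L-12 present → M-73 forms (Rx 8).
M-73 present → B-55 forms (Rx 10).
L-69 would need X-31 (Rx 4), but X-31 never forms. B-80 would need K-14 and L-69 (Rx 6), but L-69 never forms.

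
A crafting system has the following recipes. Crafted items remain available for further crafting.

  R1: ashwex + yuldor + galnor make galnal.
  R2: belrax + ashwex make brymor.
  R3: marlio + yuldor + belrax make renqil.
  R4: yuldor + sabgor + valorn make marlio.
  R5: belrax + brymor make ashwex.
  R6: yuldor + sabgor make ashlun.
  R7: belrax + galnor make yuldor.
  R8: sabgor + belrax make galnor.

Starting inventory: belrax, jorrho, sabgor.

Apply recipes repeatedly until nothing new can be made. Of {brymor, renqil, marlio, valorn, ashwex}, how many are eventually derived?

0

brymor would need belrax and ashwex (R2), but ashwex is never obtained.
renqil would need marlio, yuldor, and belrax (R3), but marlio is never obtained.
marlio would need yuldor, sabgor, and valorn (R4), but valorn is never obtained.
No rule produces valorn, and it is not given.
ashwex would need belrax and brymor (R5), but brymor is never obtained.
None of the 5 are reached.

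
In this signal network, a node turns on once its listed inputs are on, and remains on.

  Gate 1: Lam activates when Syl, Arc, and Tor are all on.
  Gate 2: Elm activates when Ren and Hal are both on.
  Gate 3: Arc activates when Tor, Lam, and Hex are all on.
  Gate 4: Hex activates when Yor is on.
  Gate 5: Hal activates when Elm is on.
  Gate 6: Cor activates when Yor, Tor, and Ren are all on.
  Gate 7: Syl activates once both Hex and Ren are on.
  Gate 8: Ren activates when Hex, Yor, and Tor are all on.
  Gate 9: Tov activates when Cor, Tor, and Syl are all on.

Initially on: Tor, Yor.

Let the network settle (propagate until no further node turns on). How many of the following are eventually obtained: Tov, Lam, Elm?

Yor is on, so Hex activates (Gate 4).
Gate 8: Hex, Yor, and Tor on → Ren on.
Gate 7: Hex and Ren on → Syl on.
Gate 6: Yor, Tor, and Ren on → Cor on.
Gate 9: Cor, Tor, and Syl on → Tov on.
Tov: reached.
Lam would need Syl, Arc, and Tor (Gate 1), but Arc never turns on.
Elm would need Ren and Hal (Gate 2), but Hal never turns on.
Reached: Tov — 1 of the 3.

1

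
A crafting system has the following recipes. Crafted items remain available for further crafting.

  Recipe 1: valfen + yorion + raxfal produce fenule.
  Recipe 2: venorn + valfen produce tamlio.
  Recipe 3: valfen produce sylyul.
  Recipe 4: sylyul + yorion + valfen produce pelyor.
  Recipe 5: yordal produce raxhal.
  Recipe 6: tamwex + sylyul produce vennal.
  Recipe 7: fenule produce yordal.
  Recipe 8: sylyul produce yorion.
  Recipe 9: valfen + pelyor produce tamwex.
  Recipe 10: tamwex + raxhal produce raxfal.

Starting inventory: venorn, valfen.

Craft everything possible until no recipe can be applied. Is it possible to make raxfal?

raxfal would need tamwex and raxhal (Recipe 10), but raxhal is never obtained.

No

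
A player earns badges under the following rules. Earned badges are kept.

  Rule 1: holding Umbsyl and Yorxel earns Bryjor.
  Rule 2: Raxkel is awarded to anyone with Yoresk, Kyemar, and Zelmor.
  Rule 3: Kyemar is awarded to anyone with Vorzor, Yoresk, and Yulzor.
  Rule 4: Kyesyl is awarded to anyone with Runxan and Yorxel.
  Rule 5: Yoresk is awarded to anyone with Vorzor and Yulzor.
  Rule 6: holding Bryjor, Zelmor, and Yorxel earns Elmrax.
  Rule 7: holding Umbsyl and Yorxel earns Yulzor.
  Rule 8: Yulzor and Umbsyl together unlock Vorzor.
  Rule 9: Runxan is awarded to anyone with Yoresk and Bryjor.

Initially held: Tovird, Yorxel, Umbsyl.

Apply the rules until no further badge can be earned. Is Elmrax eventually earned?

No

Elmrax would need Bryjor, Zelmor, and Yorxel (Rule 6), but Zelmor is never earned.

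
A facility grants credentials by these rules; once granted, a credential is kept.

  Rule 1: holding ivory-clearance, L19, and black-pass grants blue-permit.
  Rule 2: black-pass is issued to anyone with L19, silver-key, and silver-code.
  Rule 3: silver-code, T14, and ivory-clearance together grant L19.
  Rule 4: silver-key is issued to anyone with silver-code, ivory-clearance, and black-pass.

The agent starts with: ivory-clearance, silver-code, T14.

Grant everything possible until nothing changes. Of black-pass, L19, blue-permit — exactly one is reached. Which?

L19

Holding silver-code, T14, and ivory-clearance grants L19 (Rule 3).
blue-permit would need ivory-clearance, L19, and black-pass (Rule 1), but black-pass is never granted. black-pass would need L19, silver-key, and silver-code (Rule 2), but silver-key is never granted.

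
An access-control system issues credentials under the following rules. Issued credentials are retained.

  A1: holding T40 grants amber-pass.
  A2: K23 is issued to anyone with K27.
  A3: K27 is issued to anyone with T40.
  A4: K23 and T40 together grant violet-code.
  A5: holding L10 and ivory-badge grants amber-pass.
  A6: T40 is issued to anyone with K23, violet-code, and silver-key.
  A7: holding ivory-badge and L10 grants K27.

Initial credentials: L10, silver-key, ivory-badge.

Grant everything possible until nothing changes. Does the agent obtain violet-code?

No

violet-code would need K23 and T40 (A4), but T40 is never granted.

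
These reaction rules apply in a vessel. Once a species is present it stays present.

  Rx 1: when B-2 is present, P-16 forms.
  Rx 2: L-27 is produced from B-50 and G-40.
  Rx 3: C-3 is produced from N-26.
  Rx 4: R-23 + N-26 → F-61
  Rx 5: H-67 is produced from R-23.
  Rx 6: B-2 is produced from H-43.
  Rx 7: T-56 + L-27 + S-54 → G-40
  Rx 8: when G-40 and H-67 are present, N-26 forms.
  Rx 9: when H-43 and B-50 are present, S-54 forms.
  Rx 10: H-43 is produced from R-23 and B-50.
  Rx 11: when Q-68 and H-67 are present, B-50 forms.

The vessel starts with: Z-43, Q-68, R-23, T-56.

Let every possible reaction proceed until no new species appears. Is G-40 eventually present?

G-40 would need T-56, L-27, and S-54 (Rx 7), but L-27 never forms.

No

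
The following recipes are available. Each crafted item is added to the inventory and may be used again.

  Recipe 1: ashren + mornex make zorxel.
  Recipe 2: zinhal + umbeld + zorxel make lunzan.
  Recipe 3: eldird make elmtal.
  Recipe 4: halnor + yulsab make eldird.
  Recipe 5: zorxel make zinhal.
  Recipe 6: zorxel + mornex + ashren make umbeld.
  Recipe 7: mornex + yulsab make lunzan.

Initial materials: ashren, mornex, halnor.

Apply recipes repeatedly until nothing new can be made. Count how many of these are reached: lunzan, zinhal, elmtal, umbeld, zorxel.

ashren + mornex → zorxel (Recipe 1).
zorxel → zinhal (Recipe 5).
Using Recipe 6, zorxel, mornex, and ashren make umbeld.
zinhal + umbeld + zorxel → lunzan (Recipe 2).
lunzan: reached.
zinhal: reached.
elmtal would need eldird (Recipe 3), but eldird is never obtained.
umbeld: reached.
zorxel: reached.
Reached: lunzan, zinhal, umbeld, and zorxel — 4 of the 5.

4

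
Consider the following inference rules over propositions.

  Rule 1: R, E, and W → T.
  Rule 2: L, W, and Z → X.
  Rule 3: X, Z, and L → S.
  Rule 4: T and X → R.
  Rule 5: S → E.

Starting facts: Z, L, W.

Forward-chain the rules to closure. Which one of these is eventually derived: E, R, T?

From L, W, and Z, Rule 2 gives X.
From X, Z, and L, Rule 3 gives S.
S holds, so E follows (Rule 5).
T would need R, E, and W (Rule 1), but R is never established. R would need T and X (Rule 4), but T is never established.

E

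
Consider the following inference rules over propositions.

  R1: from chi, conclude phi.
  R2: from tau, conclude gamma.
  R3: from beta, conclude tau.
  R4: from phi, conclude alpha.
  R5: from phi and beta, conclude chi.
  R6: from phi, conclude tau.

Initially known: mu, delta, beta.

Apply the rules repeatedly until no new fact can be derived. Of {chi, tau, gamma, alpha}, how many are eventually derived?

From beta, R3 gives tau.
tau holds, so gamma follows (R2).
chi would need phi and beta (R5), but phi is never established.
tau: reached.
gamma: reached.
alpha would need phi (R4), but phi is never established.
Reached: tau and gamma — 2 of the 4.

2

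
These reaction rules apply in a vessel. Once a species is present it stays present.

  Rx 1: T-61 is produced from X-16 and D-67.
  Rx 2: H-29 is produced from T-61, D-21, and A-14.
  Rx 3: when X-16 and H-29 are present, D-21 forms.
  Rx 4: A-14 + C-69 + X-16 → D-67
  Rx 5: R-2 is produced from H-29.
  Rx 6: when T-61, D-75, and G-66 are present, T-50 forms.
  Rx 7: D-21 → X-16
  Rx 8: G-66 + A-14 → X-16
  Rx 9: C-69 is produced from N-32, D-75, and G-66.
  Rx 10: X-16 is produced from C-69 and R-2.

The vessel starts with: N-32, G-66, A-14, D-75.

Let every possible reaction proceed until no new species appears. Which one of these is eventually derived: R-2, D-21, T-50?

G-66 and A-14 present → X-16 forms (Rx 8).
N-32, D-75, and G-66 present → C-69 forms (Rx 9).
A-14, C-69, and X-16 present → D-67 forms (Rx 4).
X-16 and D-67 present → T-61 forms (Rx 1).
T-61, D-75, and G-66 present → T-50 forms (Rx 6).
D-21 would need X-16 and H-29 (Rx 3), but H-29 never forms. R-2 would need H-29 (Rx 5), but H-29 never forms.

T-50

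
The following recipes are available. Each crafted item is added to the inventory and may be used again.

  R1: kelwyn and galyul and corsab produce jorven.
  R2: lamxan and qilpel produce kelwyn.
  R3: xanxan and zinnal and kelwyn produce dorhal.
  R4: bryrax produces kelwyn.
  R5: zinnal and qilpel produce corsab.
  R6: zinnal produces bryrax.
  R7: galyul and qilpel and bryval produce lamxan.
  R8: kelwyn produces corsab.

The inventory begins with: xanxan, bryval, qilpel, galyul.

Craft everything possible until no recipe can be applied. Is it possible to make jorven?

Yes

Using R7, galyul, qilpel, and bryval make lamxan.
lamxan and qilpel → kelwyn (R2).
kelwyn → corsab (R8).
Using R1, kelwyn, galyul, and corsab make jorven.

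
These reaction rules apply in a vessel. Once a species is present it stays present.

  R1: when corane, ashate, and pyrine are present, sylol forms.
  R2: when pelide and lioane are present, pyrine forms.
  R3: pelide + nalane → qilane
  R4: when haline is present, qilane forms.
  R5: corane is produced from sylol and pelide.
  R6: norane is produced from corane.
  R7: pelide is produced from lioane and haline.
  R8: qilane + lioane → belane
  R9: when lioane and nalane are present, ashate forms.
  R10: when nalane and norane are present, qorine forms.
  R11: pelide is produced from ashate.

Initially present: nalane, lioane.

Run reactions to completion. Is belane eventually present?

lioane and nalane present → ashate forms (R9).
ashate present → pelide forms (R11).
pelide and nalane present → qilane forms (R3).
qilane and lioane present → belane forms (R8).

Yes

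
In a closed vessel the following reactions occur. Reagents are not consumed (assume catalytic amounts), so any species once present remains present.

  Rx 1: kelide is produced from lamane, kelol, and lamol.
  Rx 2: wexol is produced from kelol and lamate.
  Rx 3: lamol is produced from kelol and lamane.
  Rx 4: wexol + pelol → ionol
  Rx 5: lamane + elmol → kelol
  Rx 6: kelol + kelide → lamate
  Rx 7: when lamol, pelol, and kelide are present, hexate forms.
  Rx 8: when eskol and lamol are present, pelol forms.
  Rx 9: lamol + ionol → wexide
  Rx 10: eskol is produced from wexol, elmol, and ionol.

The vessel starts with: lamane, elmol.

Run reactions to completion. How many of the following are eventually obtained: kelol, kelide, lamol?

3

lamane and elmol present → kelol forms (Rx 5).
kelol and lamane present → lamol forms (Rx 3).
lamane, kelol, and lamol present → kelide forms (Rx 1).
kelol: reached.
kelide: reached.
lamol: reached.
All 3 are reached.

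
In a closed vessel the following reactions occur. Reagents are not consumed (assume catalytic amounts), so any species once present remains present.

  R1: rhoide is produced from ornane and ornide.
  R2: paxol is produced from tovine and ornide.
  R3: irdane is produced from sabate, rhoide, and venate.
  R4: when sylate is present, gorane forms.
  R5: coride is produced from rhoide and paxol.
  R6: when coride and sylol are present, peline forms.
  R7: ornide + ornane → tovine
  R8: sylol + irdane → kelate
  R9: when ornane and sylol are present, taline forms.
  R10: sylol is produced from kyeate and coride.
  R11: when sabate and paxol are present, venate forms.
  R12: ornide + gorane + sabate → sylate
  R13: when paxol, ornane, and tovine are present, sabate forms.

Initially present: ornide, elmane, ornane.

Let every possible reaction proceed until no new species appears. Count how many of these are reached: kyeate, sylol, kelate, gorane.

No rule produces kyeate, and it is not given.
sylol would need kyeate and coride (R10), but kyeate never forms.
kelate would need sylol and irdane (R8), but sylol never forms.
gorane would need sylate (R4), but sylate never forms.
None of the 4 are reached.

0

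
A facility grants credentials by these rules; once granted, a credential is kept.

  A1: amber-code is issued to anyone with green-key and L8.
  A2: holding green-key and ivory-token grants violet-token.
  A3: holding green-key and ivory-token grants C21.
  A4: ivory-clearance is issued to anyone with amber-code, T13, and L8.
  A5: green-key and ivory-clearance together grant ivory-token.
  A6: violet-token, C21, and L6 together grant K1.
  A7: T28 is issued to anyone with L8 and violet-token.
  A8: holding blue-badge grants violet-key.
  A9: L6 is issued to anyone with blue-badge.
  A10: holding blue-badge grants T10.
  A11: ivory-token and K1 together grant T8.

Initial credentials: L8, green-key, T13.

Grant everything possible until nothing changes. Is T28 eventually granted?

Yes

Holding green-key and L8 grants amber-code (A1).
Holding amber-code, T13, and L8 grants ivory-clearance (A4).
Holding green-key and ivory-clearance grants ivory-token (A5).
Holding green-key and ivory-token grants violet-token (A2).
Holding L8 and violet-token grants T28 (A7).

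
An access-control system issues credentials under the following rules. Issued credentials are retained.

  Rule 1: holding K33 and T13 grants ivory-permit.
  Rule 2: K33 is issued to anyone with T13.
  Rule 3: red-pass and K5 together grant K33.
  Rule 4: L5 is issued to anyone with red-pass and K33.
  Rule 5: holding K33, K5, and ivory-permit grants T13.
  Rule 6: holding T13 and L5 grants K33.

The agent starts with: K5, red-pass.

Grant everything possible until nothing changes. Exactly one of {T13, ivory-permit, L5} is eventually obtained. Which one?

L5

Holding red-pass and K5 grants K33 (Rule 3).
Holding red-pass and K33 grants L5 (Rule 4).
T13 would need K33, K5, and ivory-permit (Rule 5), but ivory-permit is never granted. ivory-permit would need K33 and T13 (Rule 1), but T13 is never granted.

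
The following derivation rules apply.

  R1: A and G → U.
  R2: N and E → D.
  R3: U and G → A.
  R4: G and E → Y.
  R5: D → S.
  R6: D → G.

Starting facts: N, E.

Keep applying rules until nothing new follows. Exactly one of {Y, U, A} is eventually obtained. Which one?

Y

N and E hold, so D follows (R2).
From D, R6 gives G.
G and E hold, so Y follows (R4).
A would need U and G (R3), but U is never established. U would need A and G (R1), but A is never established.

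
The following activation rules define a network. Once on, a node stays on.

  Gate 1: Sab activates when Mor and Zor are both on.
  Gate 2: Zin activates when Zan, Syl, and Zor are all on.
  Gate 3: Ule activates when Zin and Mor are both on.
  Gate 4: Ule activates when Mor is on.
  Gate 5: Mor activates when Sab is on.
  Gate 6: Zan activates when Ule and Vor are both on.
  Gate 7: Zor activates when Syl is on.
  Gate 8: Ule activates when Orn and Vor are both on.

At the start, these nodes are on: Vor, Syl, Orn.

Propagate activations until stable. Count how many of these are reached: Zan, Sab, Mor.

1

Gate 8: Orn and Vor on → Ule on.
Ule and Vor are on, so Zan activates (Gate 6).
Zan: reached.
Sab would need Mor and Zor (Gate 1), but Mor never turns on.
Mor would need Sab (Gate 5), but Sab never turns on.
Reached: Zan — 1 of the 3.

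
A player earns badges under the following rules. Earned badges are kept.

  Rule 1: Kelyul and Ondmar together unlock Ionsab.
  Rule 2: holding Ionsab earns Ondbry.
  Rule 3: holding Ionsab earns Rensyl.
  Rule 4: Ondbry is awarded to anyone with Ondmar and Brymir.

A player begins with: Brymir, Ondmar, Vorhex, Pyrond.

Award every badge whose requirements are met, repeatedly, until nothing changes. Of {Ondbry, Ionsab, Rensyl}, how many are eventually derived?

With Ondmar and Brymir, Ondbry is earned (Rule 4).
Ondbry: reached.
Ionsab would need Kelyul and Ondmar (Rule 1), but Kelyul is never earned.
Rensyl would need Ionsab (Rule 3), but Ionsab is never earned.
Reached: Ondbry — 1 of the 3.

1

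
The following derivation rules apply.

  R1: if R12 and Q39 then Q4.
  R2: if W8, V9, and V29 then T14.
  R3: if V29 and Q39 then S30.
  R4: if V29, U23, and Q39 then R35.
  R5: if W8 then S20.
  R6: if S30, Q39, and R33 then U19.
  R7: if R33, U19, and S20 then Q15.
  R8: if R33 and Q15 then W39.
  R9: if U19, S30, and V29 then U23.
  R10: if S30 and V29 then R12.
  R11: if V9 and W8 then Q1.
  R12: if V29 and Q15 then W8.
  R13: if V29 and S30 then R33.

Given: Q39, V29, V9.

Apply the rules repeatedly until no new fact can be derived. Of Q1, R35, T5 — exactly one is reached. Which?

V29 and Q39 hold, so S30 follows (R3).
From V29 and S30, R13 gives R33.
S30, Q39, and R33 hold, so U19 follows (R6).
U19, S30, and V29 hold, so U23 follows (R9).
From V29, U23, and Q39, R4 gives R35.
No rule produces T5, and it is not given. Q1 would need V9 and W8 (R11), but W8 is never established.

R35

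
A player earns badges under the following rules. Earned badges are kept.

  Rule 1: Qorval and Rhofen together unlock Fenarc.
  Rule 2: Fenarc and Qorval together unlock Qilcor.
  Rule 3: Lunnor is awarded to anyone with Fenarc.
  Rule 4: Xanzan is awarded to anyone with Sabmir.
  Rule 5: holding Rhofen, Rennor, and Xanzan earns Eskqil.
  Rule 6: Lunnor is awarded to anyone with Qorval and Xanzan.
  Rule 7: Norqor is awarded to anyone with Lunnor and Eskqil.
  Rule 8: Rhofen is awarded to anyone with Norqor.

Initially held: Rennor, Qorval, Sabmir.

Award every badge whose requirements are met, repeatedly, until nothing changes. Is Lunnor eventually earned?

Yes

With Sabmir, Xanzan is earned (Rule 4).
With Qorval and Xanzan, Lunnor is earned (Rule 6).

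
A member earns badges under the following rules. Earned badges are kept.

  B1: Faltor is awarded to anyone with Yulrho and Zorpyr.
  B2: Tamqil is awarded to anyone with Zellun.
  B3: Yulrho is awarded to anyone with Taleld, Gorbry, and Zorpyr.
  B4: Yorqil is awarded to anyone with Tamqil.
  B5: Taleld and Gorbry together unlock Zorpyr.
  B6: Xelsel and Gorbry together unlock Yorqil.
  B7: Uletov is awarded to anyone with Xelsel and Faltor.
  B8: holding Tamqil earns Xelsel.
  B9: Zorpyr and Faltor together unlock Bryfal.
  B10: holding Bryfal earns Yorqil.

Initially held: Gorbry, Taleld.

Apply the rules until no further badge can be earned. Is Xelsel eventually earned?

Xelsel would need Tamqil (B8), but Tamqil is never earned.

No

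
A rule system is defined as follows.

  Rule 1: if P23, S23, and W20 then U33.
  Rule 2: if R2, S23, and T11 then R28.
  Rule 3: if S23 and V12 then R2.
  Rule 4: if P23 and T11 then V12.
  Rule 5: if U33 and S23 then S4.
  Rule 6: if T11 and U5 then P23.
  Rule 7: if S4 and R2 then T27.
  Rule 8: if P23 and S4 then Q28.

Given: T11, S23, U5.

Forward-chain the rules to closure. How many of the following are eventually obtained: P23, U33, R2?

T11 and U5 hold, so P23 follows (Rule 6).
P23 and T11 hold, so V12 follows (Rule 4).
From S23 and V12, Rule 3 gives R2.
P23: reached.
U33 would need P23, S23, and W20 (Rule 1), but W20 is never established.
R2: reached.
Reached: P23 and R2 — 2 of the 3.

2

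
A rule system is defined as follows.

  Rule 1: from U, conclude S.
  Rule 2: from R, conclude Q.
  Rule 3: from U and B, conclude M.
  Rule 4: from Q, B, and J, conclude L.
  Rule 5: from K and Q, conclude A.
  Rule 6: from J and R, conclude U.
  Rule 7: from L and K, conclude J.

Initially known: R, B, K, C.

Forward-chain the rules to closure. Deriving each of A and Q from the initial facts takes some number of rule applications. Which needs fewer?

Q: R holds, so Q follows (Rule 2). [1 rule application]
A: From R, Rule 2 gives Q. K and Q hold, so A follows (Rule 5). [2 rule applications]
Q needs fewer.

Q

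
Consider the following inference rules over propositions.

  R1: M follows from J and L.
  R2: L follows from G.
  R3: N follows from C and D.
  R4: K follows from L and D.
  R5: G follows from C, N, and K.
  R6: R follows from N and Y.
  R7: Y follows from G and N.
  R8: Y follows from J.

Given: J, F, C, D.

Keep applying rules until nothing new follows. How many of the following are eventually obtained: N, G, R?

2

From J, R8 gives Y.
From C and D, R3 gives N.
From N and Y, R6 gives R.
N: reached.
G would need C, N, and K (R5), but K is never established.
R: reached.
Reached: N and R — 2 of the 3.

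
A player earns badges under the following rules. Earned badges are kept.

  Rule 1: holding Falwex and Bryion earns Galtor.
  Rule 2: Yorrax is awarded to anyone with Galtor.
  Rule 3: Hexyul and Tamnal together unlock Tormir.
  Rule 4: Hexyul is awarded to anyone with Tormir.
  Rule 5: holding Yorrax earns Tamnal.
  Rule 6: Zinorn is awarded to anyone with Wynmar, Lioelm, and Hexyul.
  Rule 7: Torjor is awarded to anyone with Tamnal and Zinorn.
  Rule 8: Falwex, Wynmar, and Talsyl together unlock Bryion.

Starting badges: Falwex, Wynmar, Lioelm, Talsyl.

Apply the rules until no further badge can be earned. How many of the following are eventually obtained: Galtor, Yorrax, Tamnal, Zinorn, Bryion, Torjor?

4

With Falwex, Wynmar, and Talsyl, Bryion is earned (Rule 8).
With Falwex and Bryion, Galtor is earned (Rule 1).
With Galtor, Yorrax is earned (Rule 2).
With Yorrax, Tamnal is earned (Rule 5).
Galtor: reached.
Yorrax: reached.
Tamnal: reached.
Zinorn would need Wynmar, Lioelm, and Hexyul (Rule 6), but Hexyul is never earned.
Bryion: reached.
Torjor would need Tamnal and Zinorn (Rule 7), but Zinorn is never earned.
Reached: Galtor, Yorrax, Tamnal, and Bryion — 4 of the 6.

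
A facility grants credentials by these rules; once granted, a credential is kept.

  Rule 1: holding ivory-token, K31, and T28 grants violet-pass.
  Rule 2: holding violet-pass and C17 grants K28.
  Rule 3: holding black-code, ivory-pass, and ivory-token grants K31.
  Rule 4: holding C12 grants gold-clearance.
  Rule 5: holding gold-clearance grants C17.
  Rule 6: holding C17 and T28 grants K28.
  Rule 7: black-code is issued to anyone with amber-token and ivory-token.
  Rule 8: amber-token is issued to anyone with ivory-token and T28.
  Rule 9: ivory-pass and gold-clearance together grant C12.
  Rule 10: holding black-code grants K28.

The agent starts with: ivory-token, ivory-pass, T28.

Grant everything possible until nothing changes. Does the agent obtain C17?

No

C17 would need gold-clearance (Rule 5), but gold-clearance is never granted.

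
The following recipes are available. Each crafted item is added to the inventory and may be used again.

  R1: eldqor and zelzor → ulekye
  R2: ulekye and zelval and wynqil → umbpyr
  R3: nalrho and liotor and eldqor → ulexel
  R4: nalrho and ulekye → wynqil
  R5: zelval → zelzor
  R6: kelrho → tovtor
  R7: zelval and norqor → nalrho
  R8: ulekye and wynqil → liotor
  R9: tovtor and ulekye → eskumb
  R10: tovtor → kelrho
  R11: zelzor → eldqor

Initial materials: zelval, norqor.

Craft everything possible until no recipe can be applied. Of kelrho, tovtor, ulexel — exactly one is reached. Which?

Using R7, zelval and norqor make nalrho.
zelval → zelzor (R5).
zelzor → eldqor (R11).
Using R1, eldqor and zelzor make ulekye.
nalrho and ulekye → wynqil (R4).
ulekye and wynqil → liotor (R8).
Using R3, nalrho, liotor, and eldqor make ulexel.
kelrho would need tovtor (R10), but tovtor is never obtained. tovtor would need kelrho (R6), but kelrho is never obtained.

ulexel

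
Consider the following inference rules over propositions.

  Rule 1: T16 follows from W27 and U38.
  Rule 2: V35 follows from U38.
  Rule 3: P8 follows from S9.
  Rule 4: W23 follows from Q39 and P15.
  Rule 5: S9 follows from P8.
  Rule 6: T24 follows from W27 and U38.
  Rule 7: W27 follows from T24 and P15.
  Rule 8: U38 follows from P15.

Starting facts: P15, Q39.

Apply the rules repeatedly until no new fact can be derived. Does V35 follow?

P15 holds, so U38 follows (Rule 8).
U38 holds, so V35 follows (Rule 2).

Yes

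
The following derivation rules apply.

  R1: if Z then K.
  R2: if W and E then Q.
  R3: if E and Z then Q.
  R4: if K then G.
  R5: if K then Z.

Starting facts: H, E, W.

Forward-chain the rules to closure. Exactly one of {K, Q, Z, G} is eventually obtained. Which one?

Q

From W and E, R2 gives Q.
G would need K (R4), but K is never established. Z would need K (R5), but K is never established. K would need Z (R1), but Z is never established.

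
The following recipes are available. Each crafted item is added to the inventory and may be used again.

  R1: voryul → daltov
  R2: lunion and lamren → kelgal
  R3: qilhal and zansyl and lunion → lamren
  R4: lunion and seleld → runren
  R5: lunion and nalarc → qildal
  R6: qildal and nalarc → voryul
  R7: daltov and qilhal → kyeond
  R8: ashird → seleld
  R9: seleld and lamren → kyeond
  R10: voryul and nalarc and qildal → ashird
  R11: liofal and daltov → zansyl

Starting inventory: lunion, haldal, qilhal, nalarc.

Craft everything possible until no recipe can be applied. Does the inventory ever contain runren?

Using R5, lunion and nalarc make qildal.
Using R6, qildal and nalarc make voryul.
voryul and nalarc and qildal → ashird (R10).
Using R8, ashird makes seleld.
Using R4, lunion and seleld make runren.

Yes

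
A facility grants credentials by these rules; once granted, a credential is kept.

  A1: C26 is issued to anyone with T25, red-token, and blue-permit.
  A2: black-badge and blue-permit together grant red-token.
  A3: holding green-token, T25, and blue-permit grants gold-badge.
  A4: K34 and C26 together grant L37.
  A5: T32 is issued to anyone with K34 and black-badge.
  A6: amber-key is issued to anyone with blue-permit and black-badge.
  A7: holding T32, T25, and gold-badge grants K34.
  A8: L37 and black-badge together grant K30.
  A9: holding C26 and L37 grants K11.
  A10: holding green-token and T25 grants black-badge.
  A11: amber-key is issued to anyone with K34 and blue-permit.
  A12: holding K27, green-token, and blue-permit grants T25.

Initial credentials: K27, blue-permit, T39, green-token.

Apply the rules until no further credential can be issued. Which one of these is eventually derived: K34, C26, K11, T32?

Holding K27, green-token, and blue-permit grants T25 (A12).
Holding green-token and T25 grants black-badge (A10).
Holding black-badge and blue-permit grants red-token (A2).
Holding T25, red-token, and blue-permit grants C26 (A1).
K11 would need C26 and L37 (A9), but L37 is never granted. T32 would need K34 and black-badge (A5), but K34 is never granted. K34 would need T32, T25, and gold-badge (A7), but T32 is never granted.

C26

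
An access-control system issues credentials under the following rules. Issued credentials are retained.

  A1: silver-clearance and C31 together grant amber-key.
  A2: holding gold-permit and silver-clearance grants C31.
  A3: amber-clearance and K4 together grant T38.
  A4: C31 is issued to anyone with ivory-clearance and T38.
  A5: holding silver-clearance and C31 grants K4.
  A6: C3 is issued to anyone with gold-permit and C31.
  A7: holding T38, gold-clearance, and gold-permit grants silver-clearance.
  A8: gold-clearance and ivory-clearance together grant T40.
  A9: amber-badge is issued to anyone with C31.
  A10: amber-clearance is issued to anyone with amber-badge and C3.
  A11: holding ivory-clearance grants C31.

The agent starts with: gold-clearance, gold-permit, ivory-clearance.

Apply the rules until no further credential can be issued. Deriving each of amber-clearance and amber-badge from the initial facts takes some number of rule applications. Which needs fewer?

amber-badge

amber-badge: Holding ivory-clearance grants C31 (A11). Holding C31 grants amber-badge (A9). [2 rule applications]
amber-clearance: Holding ivory-clearance grants C31 (A11). Holding gold-permit and C31 grants C3 (A6). Holding C31 grants amber-badge (A9). Holding amber-badge and C3 grants amber-clearance (A10). [4 rule applications]
amber-badge needs fewer.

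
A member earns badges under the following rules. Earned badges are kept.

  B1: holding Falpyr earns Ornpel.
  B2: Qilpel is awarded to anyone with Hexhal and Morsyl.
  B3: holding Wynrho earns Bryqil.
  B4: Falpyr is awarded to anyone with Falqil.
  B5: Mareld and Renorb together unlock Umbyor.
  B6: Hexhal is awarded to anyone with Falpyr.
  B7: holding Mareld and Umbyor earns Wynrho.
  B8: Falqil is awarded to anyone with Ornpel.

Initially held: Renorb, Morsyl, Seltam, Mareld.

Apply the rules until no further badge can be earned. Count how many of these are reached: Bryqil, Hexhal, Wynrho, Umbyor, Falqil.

3

With Mareld and Renorb, Umbyor is earned (B5).
With Mareld and Umbyor, Wynrho is earned (B7).
With Wynrho, Bryqil is earned (B3).
Bryqil: reached.
Hexhal would need Falpyr (B6), but Falpyr is never earned.
Wynrho: reached.
Umbyor: reached.
Falqil would need Ornpel (B8), but Ornpel is never earned.
Reached: Bryqil, Wynrho, and Umbyor — 3 of the 5.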